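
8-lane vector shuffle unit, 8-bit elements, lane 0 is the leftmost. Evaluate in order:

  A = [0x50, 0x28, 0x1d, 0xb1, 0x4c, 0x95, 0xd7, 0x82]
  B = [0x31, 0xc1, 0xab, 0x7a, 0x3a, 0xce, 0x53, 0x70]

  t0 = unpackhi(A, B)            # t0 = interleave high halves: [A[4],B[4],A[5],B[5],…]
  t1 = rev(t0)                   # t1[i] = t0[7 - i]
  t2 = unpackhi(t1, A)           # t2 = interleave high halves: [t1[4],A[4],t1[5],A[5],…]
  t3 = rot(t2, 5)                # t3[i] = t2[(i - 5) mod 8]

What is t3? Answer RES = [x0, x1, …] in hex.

  t0: 4c 3a 95 ce d7 53 82 70
  t1: 70 82 53 d7 ce 95 3a 4c
  t2: ce 4c 95 95 3a d7 4c 82
  t3: 95 3a d7 4c 82 ce 4c 95

RES = [ 0x95  0x3a  0xd7  0x4c  0x82  0xce  0x4c  0x95 ]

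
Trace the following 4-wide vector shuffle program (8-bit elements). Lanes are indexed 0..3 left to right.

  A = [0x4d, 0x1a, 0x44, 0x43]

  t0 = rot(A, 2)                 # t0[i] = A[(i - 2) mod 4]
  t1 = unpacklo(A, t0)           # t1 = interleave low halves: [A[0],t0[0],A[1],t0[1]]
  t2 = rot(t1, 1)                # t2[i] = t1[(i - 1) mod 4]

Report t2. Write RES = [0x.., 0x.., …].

  t0: 44 43 4d 1a
  t1: 4d 44 1a 43
  t2: 43 4d 44 1a

RES = [0x43, 0x4d, 0x44, 0x1a]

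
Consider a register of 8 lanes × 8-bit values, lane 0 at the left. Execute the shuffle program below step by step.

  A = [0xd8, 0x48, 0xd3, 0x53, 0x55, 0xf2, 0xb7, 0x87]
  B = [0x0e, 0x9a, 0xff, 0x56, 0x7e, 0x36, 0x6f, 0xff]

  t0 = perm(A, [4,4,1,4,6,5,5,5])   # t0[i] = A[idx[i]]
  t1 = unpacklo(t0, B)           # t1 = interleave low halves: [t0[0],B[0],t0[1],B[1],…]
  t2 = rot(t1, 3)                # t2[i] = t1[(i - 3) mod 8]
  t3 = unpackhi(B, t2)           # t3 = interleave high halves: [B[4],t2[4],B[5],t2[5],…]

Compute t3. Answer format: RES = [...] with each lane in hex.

RES = [ 0x7e  0x0e  0x36  0x55  0x6f  0x9a  0xff  0x48 ]

→ t0 |55|55|48|55|b7|f2|f2|f2|
→ t1 |55|0e|55|9a|48|ff|55|56|
→ t2 |ff|55|56|55|0e|55|9a|48|
→ t3 |7e|0e|36|55|6f|9a|ff|48|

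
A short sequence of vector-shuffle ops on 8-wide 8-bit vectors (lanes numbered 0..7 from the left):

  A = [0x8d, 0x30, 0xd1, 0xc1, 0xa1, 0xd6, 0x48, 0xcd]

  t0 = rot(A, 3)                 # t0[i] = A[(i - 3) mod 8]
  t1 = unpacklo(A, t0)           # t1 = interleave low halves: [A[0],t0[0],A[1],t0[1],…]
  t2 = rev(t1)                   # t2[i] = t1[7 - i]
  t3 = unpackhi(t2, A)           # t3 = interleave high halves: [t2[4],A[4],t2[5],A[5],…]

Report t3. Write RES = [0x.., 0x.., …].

RES = [0x48, 0xa1, 0x30, 0xd6, 0xd6, 0x48, 0x8d, 0xcd]

→ t0 |d6|48|cd|8d|30|d1|c1|a1|
→ t1 |8d|d6|30|48|d1|cd|c1|8d|
→ t2 |8d|c1|cd|d1|48|30|d6|8d|
→ t3 |48|a1|30|d6|d6|48|8d|cd|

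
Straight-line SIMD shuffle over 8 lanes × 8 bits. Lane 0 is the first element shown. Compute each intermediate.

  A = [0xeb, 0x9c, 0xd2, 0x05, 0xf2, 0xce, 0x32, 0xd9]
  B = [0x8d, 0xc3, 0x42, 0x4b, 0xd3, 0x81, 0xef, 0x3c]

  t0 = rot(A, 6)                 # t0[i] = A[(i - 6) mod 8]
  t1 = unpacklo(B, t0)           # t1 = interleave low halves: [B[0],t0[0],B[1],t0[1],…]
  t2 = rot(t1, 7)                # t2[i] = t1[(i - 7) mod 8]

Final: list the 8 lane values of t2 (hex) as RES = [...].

RES = [ 0xd2  0xc3  0x05  0x42  0xf2  0x4b  0xce  0x8d ]

→ t0 |d2|05|f2|ce|32|d9|eb|9c|
→ t1 |8d|d2|c3|05|42|f2|4b|ce|
→ t2 |d2|c3|05|42|f2|4b|ce|8d|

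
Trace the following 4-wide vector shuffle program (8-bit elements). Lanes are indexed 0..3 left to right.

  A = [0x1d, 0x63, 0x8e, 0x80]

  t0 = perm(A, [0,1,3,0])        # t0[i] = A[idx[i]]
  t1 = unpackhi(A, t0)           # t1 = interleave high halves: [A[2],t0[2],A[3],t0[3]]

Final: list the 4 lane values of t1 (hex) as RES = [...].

  t0: 1d 63 80 1d
  t1: 8e 80 80 1d

RES = [ 0x8e  0x80  0x80  0x1d ]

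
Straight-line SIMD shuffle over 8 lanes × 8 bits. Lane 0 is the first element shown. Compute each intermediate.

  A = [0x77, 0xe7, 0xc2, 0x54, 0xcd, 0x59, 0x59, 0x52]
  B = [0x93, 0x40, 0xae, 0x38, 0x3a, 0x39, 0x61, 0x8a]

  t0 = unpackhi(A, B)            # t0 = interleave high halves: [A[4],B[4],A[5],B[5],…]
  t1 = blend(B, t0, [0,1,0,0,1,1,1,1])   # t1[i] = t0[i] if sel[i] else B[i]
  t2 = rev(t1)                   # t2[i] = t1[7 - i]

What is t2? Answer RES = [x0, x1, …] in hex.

t0 = [0xcd, 0x3a, 0x59, 0x39, 0x59, 0x61, 0x52, 0x8a]
t1 = [0x93, 0x3a, 0xae, 0x38, 0x59, 0x61, 0x52, 0x8a]
t2 = [0x8a, 0x52, 0x61, 0x59, 0x38, 0xae, 0x3a, 0x93]

RES = [0x8a, 0x52, 0x61, 0x59, 0x38, 0xae, 0x3a, 0x93]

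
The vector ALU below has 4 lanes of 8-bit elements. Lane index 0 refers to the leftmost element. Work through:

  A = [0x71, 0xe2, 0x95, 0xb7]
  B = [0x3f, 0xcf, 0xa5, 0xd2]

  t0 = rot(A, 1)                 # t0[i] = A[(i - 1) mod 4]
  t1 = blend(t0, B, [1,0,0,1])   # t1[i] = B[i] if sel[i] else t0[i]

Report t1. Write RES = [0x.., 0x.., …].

  t0: b7 71 e2 95
  t1: 3f 71 e2 d2

RES = [0x3f, 0x71, 0xe2, 0xd2]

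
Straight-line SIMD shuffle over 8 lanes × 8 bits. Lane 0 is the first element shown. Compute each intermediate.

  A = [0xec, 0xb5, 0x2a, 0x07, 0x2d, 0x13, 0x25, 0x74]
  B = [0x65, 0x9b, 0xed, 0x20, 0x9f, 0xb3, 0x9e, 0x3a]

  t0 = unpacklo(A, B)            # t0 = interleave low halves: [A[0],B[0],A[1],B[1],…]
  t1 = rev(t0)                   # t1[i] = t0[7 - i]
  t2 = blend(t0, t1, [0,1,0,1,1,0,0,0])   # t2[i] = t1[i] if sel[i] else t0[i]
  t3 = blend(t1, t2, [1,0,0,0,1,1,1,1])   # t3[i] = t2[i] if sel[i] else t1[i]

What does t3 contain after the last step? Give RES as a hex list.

RES = [0xec, 0x07, 0xed, 0x2a, 0x9b, 0xed, 0x07, 0x20]

  t0: ec 65 b5 9b 2a ed 07 20
  t1: 20 07 ed 2a 9b b5 65 ec
  t2: ec 07 b5 2a 9b ed 07 20
  t3: ec 07 ed 2a 9b ed 07 20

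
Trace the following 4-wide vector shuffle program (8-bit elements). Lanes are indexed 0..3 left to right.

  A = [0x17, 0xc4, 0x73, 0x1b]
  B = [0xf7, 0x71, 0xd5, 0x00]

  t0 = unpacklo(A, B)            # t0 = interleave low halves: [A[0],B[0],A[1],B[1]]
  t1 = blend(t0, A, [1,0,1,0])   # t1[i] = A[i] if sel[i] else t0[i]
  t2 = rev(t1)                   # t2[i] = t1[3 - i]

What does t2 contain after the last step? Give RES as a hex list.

RES = [0x71, 0x73, 0xf7, 0x17]

t0 = [0x17, 0xf7, 0xc4, 0x71]
t1 = [0x17, 0xf7, 0x73, 0x71]
t2 = [0x71, 0x73, 0xf7, 0x17]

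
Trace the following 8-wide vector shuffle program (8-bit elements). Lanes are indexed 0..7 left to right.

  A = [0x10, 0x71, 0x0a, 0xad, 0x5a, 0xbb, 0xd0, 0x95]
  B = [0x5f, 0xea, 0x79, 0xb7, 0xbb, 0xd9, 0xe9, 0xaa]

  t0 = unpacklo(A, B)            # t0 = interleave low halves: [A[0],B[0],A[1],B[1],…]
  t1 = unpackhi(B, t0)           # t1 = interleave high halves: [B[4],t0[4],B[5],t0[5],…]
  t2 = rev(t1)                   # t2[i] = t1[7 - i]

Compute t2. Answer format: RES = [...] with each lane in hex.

RES = [0xb7, 0xaa, 0xad, 0xe9, 0x79, 0xd9, 0x0a, 0xbb]

t0 = [0x10, 0x5f, 0x71, 0xea, 0x0a, 0x79, 0xad, 0xb7]
t1 = [0xbb, 0x0a, 0xd9, 0x79, 0xe9, 0xad, 0xaa, 0xb7]
t2 = [0xb7, 0xaa, 0xad, 0xe9, 0x79, 0xd9, 0x0a, 0xbb]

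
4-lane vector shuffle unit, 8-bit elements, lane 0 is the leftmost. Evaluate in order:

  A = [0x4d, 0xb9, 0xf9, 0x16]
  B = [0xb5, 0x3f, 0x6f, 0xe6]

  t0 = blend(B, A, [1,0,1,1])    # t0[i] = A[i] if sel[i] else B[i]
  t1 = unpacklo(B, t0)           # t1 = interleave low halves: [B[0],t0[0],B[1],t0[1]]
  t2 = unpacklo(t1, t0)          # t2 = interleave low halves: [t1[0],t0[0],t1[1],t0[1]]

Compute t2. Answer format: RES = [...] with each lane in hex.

→ t0 |4d|3f|f9|16|
→ t1 |b5|4d|3f|3f|
→ t2 |b5|4d|4d|3f|

RES = [ 0xb5  0x4d  0x4d  0x3f ]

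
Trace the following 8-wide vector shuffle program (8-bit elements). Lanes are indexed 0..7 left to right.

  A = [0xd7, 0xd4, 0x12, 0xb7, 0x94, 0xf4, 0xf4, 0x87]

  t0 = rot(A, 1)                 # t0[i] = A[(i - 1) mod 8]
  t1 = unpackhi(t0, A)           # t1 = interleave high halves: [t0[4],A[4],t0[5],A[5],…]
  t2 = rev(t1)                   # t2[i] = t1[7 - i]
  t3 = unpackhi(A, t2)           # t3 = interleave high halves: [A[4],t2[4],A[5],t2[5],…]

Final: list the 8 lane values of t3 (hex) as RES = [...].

t0 = [0x87, 0xd7, 0xd4, 0x12, 0xb7, 0x94, 0xf4, 0xf4]
t1 = [0xb7, 0x94, 0x94, 0xf4, 0xf4, 0xf4, 0xf4, 0x87]
t2 = [0x87, 0xf4, 0xf4, 0xf4, 0xf4, 0x94, 0x94, 0xb7]
t3 = [0x94, 0xf4, 0xf4, 0x94, 0xf4, 0x94, 0x87, 0xb7]

RES = [ 0x94  0xf4  0xf4  0x94  0xf4  0x94  0x87  0xb7 ]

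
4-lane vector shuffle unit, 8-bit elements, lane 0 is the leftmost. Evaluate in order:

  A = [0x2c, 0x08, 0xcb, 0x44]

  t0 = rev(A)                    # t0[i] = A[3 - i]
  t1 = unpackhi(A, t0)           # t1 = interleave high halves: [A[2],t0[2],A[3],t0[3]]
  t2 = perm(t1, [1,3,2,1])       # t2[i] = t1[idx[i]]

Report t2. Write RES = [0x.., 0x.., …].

RES = [ 0x08  0x2c  0x44  0x08 ]

  t0: 44 cb 08 2c
  t1: cb 08 44 2c
  t2: 08 2c 44 08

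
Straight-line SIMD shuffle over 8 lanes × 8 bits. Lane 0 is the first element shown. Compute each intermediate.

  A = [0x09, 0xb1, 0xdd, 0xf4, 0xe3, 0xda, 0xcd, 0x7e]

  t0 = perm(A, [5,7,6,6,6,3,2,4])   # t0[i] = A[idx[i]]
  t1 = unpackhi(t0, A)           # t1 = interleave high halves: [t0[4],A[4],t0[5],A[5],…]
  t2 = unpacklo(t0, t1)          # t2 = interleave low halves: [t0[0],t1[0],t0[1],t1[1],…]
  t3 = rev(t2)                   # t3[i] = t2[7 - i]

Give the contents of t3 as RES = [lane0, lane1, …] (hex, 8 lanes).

t0 = [0xda, 0x7e, 0xcd, 0xcd, 0xcd, 0xf4, 0xdd, 0xe3]
t1 = [0xcd, 0xe3, 0xf4, 0xda, 0xdd, 0xcd, 0xe3, 0x7e]
t2 = [0xda, 0xcd, 0x7e, 0xe3, 0xcd, 0xf4, 0xcd, 0xda]
t3 = [0xda, 0xcd, 0xf4, 0xcd, 0xe3, 0x7e, 0xcd, 0xda]

RES = [ 0xda  0xcd  0xf4  0xcd  0xe3  0x7e  0xcd  0xda ]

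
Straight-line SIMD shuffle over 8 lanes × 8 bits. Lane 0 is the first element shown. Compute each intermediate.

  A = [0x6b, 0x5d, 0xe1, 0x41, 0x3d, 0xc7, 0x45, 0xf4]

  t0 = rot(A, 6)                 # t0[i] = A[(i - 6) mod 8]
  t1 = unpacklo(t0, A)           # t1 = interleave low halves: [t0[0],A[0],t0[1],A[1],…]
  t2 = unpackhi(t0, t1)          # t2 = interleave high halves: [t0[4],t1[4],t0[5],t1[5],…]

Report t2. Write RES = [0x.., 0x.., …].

RES = [ 0x45  0x3d  0xf4  0xe1  0x6b  0xc7  0x5d  0x41 ]

→ t0 |e1|41|3d|c7|45|f4|6b|5d|
→ t1 |e1|6b|41|5d|3d|e1|c7|41|
→ t2 |45|3d|f4|e1|6b|c7|5d|41|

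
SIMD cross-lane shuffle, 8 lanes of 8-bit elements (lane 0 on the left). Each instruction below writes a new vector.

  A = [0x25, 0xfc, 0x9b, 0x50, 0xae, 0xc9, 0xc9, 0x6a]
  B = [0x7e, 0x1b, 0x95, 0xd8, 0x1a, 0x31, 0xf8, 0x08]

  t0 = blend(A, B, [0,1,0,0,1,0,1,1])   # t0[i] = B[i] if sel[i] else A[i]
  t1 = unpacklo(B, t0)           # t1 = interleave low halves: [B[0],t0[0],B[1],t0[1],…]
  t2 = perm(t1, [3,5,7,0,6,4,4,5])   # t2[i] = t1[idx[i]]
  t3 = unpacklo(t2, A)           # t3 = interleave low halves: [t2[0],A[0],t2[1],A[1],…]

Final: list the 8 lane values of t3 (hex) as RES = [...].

  t0: 25 1b 9b 50 1a c9 f8 08
  t1: 7e 25 1b 1b 95 9b d8 50
  t2: 1b 9b 50 7e d8 95 95 9b
  t3: 1b 25 9b fc 50 9b 7e 50

RES = [ 0x1b  0x25  0x9b  0xfc  0x50  0x9b  0x7e  0x50 ]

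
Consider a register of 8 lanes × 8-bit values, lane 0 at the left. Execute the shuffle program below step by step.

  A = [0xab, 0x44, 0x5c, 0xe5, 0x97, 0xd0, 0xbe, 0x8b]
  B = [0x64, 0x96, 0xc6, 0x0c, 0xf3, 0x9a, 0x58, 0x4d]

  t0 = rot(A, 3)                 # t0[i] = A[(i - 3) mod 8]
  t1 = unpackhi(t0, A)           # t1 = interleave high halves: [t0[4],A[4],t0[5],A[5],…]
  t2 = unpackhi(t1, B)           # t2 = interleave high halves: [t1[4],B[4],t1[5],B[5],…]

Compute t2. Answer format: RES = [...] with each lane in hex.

t0 = [0xd0, 0xbe, 0x8b, 0xab, 0x44, 0x5c, 0xe5, 0x97]
t1 = [0x44, 0x97, 0x5c, 0xd0, 0xe5, 0xbe, 0x97, 0x8b]
t2 = [0xe5, 0xf3, 0xbe, 0x9a, 0x97, 0x58, 0x8b, 0x4d]

RES = [ 0xe5  0xf3  0xbe  0x9a  0x97  0x58  0x8b  0x4d ]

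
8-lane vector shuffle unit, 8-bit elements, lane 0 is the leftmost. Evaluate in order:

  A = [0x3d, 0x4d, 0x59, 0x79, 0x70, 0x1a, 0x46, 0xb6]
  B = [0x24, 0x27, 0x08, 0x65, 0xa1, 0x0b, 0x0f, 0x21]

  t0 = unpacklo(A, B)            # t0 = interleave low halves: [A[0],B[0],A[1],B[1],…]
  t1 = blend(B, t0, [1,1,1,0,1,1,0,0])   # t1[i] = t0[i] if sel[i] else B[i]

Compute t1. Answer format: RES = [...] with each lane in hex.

t0 = [0x3d, 0x24, 0x4d, 0x27, 0x59, 0x08, 0x79, 0x65]
t1 = [0x3d, 0x24, 0x4d, 0x65, 0x59, 0x08, 0x0f, 0x21]

RES = [ 0x3d  0x24  0x4d  0x65  0x59  0x08  0x0f  0x21 ]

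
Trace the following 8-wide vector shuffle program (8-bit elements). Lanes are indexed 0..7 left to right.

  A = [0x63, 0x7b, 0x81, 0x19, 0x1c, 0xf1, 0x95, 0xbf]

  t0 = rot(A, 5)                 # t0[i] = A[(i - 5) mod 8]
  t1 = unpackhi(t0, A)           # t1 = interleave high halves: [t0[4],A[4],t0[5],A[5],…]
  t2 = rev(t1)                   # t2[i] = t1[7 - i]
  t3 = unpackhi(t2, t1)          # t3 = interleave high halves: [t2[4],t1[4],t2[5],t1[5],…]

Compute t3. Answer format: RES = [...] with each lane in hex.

t0 = [0x19, 0x1c, 0xf1, 0x95, 0xbf, 0x63, 0x7b, 0x81]
t1 = [0xbf, 0x1c, 0x63, 0xf1, 0x7b, 0x95, 0x81, 0xbf]
t2 = [0xbf, 0x81, 0x95, 0x7b, 0xf1, 0x63, 0x1c, 0xbf]
t3 = [0xf1, 0x7b, 0x63, 0x95, 0x1c, 0x81, 0xbf, 0xbf]

RES = [ 0xf1  0x7b  0x63  0x95  0x1c  0x81  0xbf  0xbf ]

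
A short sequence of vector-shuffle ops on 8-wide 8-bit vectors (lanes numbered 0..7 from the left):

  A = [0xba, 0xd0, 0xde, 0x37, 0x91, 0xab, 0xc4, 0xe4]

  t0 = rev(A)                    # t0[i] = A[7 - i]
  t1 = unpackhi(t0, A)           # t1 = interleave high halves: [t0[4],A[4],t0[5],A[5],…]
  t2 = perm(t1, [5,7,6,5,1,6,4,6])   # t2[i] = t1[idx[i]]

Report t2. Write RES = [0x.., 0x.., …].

t0 = [0xe4, 0xc4, 0xab, 0x91, 0x37, 0xde, 0xd0, 0xba]
t1 = [0x37, 0x91, 0xde, 0xab, 0xd0, 0xc4, 0xba, 0xe4]
t2 = [0xc4, 0xe4, 0xba, 0xc4, 0x91, 0xba, 0xd0, 0xba]

RES = [ 0xc4  0xe4  0xba  0xc4  0x91  0xba  0xd0  0xba ]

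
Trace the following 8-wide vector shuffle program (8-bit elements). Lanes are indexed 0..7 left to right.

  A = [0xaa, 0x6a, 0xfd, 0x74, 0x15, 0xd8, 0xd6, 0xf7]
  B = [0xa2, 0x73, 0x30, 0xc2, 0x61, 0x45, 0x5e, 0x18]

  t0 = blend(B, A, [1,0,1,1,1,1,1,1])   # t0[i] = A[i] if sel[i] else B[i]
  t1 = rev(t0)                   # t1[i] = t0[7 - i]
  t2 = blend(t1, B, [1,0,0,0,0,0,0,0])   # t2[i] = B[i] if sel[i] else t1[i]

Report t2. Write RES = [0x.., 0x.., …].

t0 = [0xaa, 0x73, 0xfd, 0x74, 0x15, 0xd8, 0xd6, 0xf7]
t1 = [0xf7, 0xd6, 0xd8, 0x15, 0x74, 0xfd, 0x73, 0xaa]
t2 = [0xa2, 0xd6, 0xd8, 0x15, 0x74, 0xfd, 0x73, 0xaa]

RES = [0xa2, 0xd6, 0xd8, 0x15, 0x74, 0xfd, 0x73, 0xaa]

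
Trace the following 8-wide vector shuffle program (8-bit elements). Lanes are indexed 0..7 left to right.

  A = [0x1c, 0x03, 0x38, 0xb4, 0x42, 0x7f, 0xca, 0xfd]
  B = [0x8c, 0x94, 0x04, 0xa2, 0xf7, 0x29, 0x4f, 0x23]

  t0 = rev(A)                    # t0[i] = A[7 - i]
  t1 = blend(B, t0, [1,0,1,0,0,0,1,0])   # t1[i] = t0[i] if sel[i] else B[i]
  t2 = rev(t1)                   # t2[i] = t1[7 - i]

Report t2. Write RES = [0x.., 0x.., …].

RES = [ 0x23  0x03  0x29  0xf7  0xa2  0x7f  0x94  0xfd ]

→ t0 |fd|ca|7f|42|b4|38|03|1c|
→ t1 |fd|94|7f|a2|f7|29|03|23|
→ t2 |23|03|29|f7|a2|7f|94|fd|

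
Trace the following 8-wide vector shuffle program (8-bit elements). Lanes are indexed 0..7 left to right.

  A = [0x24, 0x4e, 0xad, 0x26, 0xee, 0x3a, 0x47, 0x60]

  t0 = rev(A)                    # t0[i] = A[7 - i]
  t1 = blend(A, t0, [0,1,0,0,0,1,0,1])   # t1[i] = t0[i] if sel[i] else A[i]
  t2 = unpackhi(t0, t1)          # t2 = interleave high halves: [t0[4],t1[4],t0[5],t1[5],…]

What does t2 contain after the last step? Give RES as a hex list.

RES = [ 0x26  0xee  0xad  0xad  0x4e  0x47  0x24  0x24 ]

→ t0 |60|47|3a|ee|26|ad|4e|24|
→ t1 |24|47|ad|26|ee|ad|47|24|
→ t2 |26|ee|ad|ad|4e|47|24|24|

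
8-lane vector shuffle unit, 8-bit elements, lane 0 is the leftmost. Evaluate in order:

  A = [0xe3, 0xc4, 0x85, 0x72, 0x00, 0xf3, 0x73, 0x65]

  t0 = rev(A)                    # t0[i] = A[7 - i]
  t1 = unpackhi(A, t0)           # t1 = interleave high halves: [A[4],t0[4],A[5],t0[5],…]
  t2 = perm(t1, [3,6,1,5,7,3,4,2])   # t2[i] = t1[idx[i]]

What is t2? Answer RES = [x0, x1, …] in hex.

RES = [0x85, 0x65, 0x72, 0xc4, 0xe3, 0x85, 0x73, 0xf3]

  t0: 65 73 f3 00 72 85 c4 e3
  t1: 00 72 f3 85 73 c4 65 e3
  t2: 85 65 72 c4 e3 85 73 f3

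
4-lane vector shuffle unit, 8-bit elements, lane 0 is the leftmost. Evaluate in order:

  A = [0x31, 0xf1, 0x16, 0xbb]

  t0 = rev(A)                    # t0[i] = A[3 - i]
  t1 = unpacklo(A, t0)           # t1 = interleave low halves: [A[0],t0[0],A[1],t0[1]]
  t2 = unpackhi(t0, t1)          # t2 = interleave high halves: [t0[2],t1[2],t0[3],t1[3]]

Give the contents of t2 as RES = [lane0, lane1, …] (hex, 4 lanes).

→ t0 |bb|16|f1|31|
→ t1 |31|bb|f1|16|
→ t2 |f1|f1|31|16|

RES = [0xf1, 0xf1, 0x31, 0x16]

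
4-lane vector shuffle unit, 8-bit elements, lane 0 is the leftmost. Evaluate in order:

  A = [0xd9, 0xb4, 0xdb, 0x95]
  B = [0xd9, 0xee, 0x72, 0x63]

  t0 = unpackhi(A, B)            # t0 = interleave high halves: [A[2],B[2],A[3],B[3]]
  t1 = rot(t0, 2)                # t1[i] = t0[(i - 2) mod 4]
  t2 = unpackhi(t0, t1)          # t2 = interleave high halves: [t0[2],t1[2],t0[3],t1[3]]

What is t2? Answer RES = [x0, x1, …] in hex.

→ t0 |db|72|95|63|
→ t1 |95|63|db|72|
→ t2 |95|db|63|72|

RES = [0x95, 0xdb, 0x63, 0x72]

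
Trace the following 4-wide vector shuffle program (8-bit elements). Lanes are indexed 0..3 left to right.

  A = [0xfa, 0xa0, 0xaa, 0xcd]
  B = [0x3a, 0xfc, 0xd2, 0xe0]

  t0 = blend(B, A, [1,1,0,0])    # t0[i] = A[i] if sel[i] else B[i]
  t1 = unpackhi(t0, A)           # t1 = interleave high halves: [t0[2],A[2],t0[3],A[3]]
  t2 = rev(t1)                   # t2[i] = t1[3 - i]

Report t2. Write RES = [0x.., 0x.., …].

RES = [0xcd, 0xe0, 0xaa, 0xd2]

t0 = [0xfa, 0xa0, 0xd2, 0xe0]
t1 = [0xd2, 0xaa, 0xe0, 0xcd]
t2 = [0xcd, 0xe0, 0xaa, 0xd2]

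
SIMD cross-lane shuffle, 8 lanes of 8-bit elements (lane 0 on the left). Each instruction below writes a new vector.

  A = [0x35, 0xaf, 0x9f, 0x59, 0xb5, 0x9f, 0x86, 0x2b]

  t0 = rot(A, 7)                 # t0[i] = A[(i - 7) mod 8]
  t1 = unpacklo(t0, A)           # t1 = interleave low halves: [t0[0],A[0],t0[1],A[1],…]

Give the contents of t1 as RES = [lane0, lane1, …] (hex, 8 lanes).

RES = [0xaf, 0x35, 0x9f, 0xaf, 0x59, 0x9f, 0xb5, 0x59]

→ t0 |af|9f|59|b5|9f|86|2b|35|
→ t1 |af|35|9f|af|59|9f|b5|59|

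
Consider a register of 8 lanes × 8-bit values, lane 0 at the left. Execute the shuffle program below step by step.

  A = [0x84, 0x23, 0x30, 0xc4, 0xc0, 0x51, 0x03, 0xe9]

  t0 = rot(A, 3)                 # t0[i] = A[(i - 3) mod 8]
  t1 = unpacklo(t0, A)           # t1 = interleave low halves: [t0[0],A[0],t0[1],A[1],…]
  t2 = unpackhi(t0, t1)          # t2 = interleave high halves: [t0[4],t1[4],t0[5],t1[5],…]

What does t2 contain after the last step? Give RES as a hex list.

  t0: 51 03 e9 84 23 30 c4 c0
  t1: 51 84 03 23 e9 30 84 c4
  t2: 23 e9 30 30 c4 84 c0 c4

RES = [0x23, 0xe9, 0x30, 0x30, 0xc4, 0x84, 0xc0, 0xc4]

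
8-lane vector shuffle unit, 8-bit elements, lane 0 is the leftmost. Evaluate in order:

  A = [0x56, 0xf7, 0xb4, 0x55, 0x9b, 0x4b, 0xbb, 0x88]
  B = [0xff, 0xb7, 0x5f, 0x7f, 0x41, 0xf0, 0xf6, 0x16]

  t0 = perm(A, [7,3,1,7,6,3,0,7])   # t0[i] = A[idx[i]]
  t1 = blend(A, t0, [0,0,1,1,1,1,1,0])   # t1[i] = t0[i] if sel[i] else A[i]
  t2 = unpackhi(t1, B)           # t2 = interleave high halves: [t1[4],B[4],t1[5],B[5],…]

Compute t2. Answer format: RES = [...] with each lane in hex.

RES = [ 0xbb  0x41  0x55  0xf0  0x56  0xf6  0x88  0x16 ]

t0 = [0x88, 0x55, 0xf7, 0x88, 0xbb, 0x55, 0x56, 0x88]
t1 = [0x56, 0xf7, 0xf7, 0x88, 0xbb, 0x55, 0x56, 0x88]
t2 = [0xbb, 0x41, 0x55, 0xf0, 0x56, 0xf6, 0x88, 0x16]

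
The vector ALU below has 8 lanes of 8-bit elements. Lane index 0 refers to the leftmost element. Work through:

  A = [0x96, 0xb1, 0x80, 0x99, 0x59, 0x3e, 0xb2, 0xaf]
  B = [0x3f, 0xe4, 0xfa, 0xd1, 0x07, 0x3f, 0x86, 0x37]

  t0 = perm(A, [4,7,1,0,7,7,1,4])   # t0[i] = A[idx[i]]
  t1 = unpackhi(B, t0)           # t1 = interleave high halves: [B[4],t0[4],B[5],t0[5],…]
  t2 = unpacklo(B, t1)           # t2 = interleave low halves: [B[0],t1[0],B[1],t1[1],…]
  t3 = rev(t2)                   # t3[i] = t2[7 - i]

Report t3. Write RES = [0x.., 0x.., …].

RES = [0xaf, 0xd1, 0x3f, 0xfa, 0xaf, 0xe4, 0x07, 0x3f]

→ t0 |59|af|b1|96|af|af|b1|59|
→ t1 |07|af|3f|af|86|b1|37|59|
→ t2 |3f|07|e4|af|fa|3f|d1|af|
→ t3 |af|d1|3f|fa|af|e4|07|3f|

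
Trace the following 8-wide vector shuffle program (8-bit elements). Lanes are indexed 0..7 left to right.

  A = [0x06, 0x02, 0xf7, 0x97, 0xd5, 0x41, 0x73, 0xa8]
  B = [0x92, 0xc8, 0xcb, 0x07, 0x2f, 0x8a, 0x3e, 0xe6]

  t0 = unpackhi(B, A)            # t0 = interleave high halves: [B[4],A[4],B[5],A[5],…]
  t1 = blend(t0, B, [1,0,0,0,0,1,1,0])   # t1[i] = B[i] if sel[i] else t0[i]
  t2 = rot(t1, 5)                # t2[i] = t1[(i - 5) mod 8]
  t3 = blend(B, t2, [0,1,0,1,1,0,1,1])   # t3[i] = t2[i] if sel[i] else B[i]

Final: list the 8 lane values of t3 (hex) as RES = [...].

→ t0 |2f|d5|8a|41|3e|73|e6|a8|
→ t1 |92|d5|8a|41|3e|8a|3e|a8|
→ t2 |41|3e|8a|3e|a8|92|d5|8a|
→ t3 |92|3e|cb|3e|a8|8a|d5|8a|

RES = [0x92, 0x3e, 0xcb, 0x3e, 0xa8, 0x8a, 0xd5, 0x8a]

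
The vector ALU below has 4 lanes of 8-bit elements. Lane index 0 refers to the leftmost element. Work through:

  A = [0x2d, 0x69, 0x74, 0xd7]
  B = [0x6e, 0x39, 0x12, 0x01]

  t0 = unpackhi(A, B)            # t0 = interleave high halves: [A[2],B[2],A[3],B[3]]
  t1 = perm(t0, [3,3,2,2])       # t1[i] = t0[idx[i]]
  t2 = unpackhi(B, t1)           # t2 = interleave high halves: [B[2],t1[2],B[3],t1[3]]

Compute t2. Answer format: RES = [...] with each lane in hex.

RES = [0x12, 0xd7, 0x01, 0xd7]

  t0: 74 12 d7 01
  t1: 01 01 d7 d7
  t2: 12 d7 01 d7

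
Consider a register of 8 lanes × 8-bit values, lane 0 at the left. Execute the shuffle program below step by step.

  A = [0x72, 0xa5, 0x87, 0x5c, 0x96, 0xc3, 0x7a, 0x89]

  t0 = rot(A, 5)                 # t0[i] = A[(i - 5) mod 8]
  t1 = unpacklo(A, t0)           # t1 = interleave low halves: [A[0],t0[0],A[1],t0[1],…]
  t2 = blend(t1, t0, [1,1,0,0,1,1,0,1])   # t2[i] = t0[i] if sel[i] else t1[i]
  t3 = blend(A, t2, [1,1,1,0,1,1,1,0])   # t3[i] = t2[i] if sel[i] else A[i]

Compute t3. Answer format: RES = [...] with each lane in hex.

RES = [0x5c, 0x96, 0xa5, 0x5c, 0x89, 0x72, 0x5c, 0x89]

→ t0 |5c|96|c3|7a|89|72|a5|87|
→ t1 |72|5c|a5|96|87|c3|5c|7a|
→ t2 |5c|96|a5|96|89|72|5c|87|
→ t3 |5c|96|a5|5c|89|72|5c|89|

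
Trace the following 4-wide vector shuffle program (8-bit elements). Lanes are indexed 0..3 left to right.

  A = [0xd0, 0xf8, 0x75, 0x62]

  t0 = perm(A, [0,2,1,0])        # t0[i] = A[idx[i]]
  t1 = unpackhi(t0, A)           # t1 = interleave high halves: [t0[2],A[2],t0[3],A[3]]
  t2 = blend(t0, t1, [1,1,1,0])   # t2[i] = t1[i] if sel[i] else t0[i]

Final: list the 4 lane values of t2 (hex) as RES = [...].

RES = [0xf8, 0x75, 0xd0, 0xd0]

→ t0 |d0|75|f8|d0|
→ t1 |f8|75|d0|62|
→ t2 |f8|75|d0|d0|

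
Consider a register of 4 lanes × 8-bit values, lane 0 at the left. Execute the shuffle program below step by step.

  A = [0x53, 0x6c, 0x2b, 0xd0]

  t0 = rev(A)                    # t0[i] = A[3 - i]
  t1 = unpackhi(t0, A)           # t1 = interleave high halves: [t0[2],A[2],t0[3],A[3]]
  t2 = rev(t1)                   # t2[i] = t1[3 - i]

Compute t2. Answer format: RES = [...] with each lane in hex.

  t0: d0 2b 6c 53
  t1: 6c 2b 53 d0
  t2: d0 53 2b 6c

RES = [ 0xd0  0x53  0x2b  0x6c ]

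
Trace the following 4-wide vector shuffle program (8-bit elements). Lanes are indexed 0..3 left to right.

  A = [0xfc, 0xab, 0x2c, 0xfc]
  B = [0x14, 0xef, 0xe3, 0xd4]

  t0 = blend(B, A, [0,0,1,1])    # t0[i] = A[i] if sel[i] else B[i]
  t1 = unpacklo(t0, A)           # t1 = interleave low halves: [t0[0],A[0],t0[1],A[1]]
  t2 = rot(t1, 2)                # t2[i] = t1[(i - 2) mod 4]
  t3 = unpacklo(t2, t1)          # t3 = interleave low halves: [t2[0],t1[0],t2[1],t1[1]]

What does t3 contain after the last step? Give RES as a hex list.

→ t0 |14|ef|2c|fc|
→ t1 |14|fc|ef|ab|
→ t2 |ef|ab|14|fc|
→ t3 |ef|14|ab|fc|

RES = [ 0xef  0x14  0xab  0xfc ]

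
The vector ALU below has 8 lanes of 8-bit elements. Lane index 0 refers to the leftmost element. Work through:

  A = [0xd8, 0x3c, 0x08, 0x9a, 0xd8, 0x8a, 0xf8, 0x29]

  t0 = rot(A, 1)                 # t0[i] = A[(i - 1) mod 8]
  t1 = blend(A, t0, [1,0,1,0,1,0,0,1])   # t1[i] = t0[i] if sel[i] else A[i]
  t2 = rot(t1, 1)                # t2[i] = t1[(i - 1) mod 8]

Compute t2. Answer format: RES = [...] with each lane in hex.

RES = [ 0xf8  0x29  0x3c  0x3c  0x9a  0x9a  0x8a  0xf8 ]

  t0: 29 d8 3c 08 9a d8 8a f8
  t1: 29 3c 3c 9a 9a 8a f8 f8
  t2: f8 29 3c 3c 9a 9a 8a f8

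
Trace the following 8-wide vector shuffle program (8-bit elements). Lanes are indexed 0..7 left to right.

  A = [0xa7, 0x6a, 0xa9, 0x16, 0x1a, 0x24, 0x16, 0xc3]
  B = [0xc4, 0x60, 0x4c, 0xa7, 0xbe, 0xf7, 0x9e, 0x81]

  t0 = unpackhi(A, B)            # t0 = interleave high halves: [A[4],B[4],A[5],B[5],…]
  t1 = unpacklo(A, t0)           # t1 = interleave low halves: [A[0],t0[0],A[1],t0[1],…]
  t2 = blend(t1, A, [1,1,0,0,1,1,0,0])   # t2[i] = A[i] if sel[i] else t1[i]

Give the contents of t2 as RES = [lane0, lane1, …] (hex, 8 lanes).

→ t0 |1a|be|24|f7|16|9e|c3|81|
→ t1 |a7|1a|6a|be|a9|24|16|f7|
→ t2 |a7|6a|6a|be|1a|24|16|f7|

RES = [ 0xa7  0x6a  0x6a  0xbe  0x1a  0x24  0x16  0xf7 ]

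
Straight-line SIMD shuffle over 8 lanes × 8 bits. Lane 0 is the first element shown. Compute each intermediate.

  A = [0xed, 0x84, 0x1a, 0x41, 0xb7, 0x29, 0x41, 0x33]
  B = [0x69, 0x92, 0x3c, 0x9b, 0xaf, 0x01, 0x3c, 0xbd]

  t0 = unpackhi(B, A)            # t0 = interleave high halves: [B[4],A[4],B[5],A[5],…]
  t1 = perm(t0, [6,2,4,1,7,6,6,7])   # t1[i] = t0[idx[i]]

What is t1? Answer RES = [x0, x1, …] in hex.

t0 = [0xaf, 0xb7, 0x01, 0x29, 0x3c, 0x41, 0xbd, 0x33]
t1 = [0xbd, 0x01, 0x3c, 0xb7, 0x33, 0xbd, 0xbd, 0x33]

RES = [0xbd, 0x01, 0x3c, 0xb7, 0x33, 0xbd, 0xbd, 0x33]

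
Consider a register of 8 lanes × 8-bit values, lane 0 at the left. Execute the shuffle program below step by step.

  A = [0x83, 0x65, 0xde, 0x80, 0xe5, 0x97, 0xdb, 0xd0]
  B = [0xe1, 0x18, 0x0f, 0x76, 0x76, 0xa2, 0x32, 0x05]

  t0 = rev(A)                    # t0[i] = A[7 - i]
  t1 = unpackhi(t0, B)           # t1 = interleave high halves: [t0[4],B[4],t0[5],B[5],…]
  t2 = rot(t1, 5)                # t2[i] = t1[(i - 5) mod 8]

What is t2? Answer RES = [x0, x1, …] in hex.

t0 = [0xd0, 0xdb, 0x97, 0xe5, 0x80, 0xde, 0x65, 0x83]
t1 = [0x80, 0x76, 0xde, 0xa2, 0x65, 0x32, 0x83, 0x05]
t2 = [0xa2, 0x65, 0x32, 0x83, 0x05, 0x80, 0x76, 0xde]

RES = [0xa2, 0x65, 0x32, 0x83, 0x05, 0x80, 0x76, 0xde]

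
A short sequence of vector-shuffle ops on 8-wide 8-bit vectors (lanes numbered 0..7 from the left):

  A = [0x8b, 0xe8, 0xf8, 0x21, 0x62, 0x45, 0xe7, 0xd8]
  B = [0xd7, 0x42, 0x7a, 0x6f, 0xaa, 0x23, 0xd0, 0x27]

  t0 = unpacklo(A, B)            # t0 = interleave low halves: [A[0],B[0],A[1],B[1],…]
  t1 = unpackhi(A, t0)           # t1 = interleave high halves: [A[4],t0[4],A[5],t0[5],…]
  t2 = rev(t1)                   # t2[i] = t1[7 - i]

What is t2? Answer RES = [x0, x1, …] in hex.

RES = [0x6f, 0xd8, 0x21, 0xe7, 0x7a, 0x45, 0xf8, 0x62]

→ t0 |8b|d7|e8|42|f8|7a|21|6f|
→ t1 |62|f8|45|7a|e7|21|d8|6f|
→ t2 |6f|d8|21|e7|7a|45|f8|62|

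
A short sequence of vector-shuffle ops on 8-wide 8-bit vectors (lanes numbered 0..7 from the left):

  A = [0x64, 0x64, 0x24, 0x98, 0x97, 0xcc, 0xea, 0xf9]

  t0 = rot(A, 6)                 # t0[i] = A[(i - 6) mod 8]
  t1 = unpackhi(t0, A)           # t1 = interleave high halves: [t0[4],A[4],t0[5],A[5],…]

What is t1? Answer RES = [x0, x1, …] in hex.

t0 = [0x24, 0x98, 0x97, 0xcc, 0xea, 0xf9, 0x64, 0x64]
t1 = [0xea, 0x97, 0xf9, 0xcc, 0x64, 0xea, 0x64, 0xf9]

RES = [ 0xea  0x97  0xf9  0xcc  0x64  0xea  0x64  0xf9 ]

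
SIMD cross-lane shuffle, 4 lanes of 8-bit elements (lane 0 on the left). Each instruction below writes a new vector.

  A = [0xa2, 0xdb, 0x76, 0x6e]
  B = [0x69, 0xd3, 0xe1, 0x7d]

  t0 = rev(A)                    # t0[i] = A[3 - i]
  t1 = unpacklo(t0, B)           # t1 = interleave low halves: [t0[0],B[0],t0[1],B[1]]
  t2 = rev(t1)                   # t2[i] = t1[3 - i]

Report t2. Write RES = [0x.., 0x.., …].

  t0: 6e 76 db a2
  t1: 6e 69 76 d3
  t2: d3 76 69 6e

RES = [ 0xd3  0x76  0x69  0x6e ]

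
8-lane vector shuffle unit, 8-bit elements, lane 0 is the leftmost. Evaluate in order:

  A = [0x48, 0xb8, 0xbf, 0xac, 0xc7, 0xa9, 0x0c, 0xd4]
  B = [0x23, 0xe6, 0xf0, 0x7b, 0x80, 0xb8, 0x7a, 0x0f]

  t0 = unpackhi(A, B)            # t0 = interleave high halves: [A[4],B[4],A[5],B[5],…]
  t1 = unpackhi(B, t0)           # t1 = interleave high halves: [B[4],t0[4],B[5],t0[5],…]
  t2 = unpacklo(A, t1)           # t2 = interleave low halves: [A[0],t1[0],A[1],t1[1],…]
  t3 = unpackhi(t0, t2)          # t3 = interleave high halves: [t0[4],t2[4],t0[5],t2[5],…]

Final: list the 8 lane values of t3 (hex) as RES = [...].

RES = [0x0c, 0xbf, 0x7a, 0xb8, 0xd4, 0xac, 0x0f, 0x7a]

→ t0 |c7|80|a9|b8|0c|7a|d4|0f|
→ t1 |80|0c|b8|7a|7a|d4|0f|0f|
→ t2 |48|80|b8|0c|bf|b8|ac|7a|
→ t3 |0c|bf|7a|b8|d4|ac|0f|7a|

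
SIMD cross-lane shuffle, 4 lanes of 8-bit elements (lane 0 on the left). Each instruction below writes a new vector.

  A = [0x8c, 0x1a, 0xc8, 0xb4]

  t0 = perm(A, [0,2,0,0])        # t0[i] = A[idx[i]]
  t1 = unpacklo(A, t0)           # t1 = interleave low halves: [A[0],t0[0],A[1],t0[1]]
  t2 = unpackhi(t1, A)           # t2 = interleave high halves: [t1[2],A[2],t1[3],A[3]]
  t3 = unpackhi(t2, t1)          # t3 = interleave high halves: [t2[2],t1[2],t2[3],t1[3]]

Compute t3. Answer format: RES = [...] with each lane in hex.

RES = [0xc8, 0x1a, 0xb4, 0xc8]

→ t0 |8c|c8|8c|8c|
→ t1 |8c|8c|1a|c8|
→ t2 |1a|c8|c8|b4|
→ t3 |c8|1a|b4|c8|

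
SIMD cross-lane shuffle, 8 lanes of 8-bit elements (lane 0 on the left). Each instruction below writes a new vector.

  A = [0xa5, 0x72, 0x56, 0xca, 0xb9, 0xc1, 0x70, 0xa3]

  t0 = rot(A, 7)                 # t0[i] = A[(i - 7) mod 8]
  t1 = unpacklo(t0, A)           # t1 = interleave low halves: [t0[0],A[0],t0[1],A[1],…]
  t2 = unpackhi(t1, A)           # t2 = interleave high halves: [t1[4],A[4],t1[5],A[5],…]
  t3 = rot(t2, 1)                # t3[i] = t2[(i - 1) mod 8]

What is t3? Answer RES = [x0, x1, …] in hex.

→ t0 |72|56|ca|b9|c1|70|a3|a5|
→ t1 |72|a5|56|72|ca|56|b9|ca|
→ t2 |ca|b9|56|c1|b9|70|ca|a3|
→ t3 |a3|ca|b9|56|c1|b9|70|ca|

RES = [0xa3, 0xca, 0xb9, 0x56, 0xc1, 0xb9, 0x70, 0xca]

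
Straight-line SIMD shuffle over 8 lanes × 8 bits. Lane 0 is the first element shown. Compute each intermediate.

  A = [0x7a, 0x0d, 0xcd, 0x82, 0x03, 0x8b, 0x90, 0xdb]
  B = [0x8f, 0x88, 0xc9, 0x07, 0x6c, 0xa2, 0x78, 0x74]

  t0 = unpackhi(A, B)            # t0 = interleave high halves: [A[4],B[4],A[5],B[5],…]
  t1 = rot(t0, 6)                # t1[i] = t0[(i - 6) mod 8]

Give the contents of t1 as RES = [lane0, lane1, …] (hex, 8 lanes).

RES = [0x8b, 0xa2, 0x90, 0x78, 0xdb, 0x74, 0x03, 0x6c]

  t0: 03 6c 8b a2 90 78 db 74
  t1: 8b a2 90 78 db 74 03 6c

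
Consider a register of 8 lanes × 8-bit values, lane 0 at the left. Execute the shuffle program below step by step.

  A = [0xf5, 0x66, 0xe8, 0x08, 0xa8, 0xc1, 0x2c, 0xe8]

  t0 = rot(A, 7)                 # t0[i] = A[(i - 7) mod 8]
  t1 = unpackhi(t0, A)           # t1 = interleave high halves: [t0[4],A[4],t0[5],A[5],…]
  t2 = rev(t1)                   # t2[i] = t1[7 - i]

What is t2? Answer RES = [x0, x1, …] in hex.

RES = [0xe8, 0xf5, 0x2c, 0xe8, 0xc1, 0x2c, 0xa8, 0xc1]

t0 = [0x66, 0xe8, 0x08, 0xa8, 0xc1, 0x2c, 0xe8, 0xf5]
t1 = [0xc1, 0xa8, 0x2c, 0xc1, 0xe8, 0x2c, 0xf5, 0xe8]
t2 = [0xe8, 0xf5, 0x2c, 0xe8, 0xc1, 0x2c, 0xa8, 0xc1]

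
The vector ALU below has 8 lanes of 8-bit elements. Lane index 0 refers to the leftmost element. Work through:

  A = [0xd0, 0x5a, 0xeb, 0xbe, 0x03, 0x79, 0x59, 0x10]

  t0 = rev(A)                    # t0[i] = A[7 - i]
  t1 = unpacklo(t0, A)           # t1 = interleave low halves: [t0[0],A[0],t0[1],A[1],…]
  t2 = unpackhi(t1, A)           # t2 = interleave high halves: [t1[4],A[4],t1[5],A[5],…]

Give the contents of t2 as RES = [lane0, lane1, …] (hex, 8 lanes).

RES = [ 0x79  0x03  0xeb  0x79  0x03  0x59  0xbe  0x10 ]

  t0: 10 59 79 03 be eb 5a d0
  t1: 10 d0 59 5a 79 eb 03 be
  t2: 79 03 eb 79 03 59 be 10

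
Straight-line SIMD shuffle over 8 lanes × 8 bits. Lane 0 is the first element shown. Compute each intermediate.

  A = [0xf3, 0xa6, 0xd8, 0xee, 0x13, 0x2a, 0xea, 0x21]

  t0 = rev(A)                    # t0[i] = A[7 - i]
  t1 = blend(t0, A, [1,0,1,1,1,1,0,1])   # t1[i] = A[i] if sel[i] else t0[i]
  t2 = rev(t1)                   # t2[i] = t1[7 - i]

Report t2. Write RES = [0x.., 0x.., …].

t0 = [0x21, 0xea, 0x2a, 0x13, 0xee, 0xd8, 0xa6, 0xf3]
t1 = [0xf3, 0xea, 0xd8, 0xee, 0x13, 0x2a, 0xa6, 0x21]
t2 = [0x21, 0xa6, 0x2a, 0x13, 0xee, 0xd8, 0xea, 0xf3]

RES = [0x21, 0xa6, 0x2a, 0x13, 0xee, 0xd8, 0xea, 0xf3]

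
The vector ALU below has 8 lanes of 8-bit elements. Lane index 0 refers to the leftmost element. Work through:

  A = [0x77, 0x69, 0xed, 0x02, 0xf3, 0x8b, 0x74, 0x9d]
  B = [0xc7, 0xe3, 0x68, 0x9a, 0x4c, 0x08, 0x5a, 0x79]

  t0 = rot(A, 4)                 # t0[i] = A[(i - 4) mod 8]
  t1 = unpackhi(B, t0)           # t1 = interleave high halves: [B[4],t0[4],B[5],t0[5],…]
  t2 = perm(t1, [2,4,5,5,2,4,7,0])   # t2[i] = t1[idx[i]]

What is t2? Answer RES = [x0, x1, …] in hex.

RES = [0x08, 0x5a, 0xed, 0xed, 0x08, 0x5a, 0x02, 0x4c]

  t0: f3 8b 74 9d 77 69 ed 02
  t1: 4c 77 08 69 5a ed 79 02
  t2: 08 5a ed ed 08 5a 02 4c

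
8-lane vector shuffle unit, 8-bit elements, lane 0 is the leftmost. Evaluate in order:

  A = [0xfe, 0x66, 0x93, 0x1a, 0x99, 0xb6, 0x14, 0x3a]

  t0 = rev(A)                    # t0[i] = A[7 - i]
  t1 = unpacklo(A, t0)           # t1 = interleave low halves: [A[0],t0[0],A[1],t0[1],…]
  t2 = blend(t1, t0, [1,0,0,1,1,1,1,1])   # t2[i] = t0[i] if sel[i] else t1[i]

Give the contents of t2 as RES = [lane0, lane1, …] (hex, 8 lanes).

t0 = [0x3a, 0x14, 0xb6, 0x99, 0x1a, 0x93, 0x66, 0xfe]
t1 = [0xfe, 0x3a, 0x66, 0x14, 0x93, 0xb6, 0x1a, 0x99]
t2 = [0x3a, 0x3a, 0x66, 0x99, 0x1a, 0x93, 0x66, 0xfe]

RES = [ 0x3a  0x3a  0x66  0x99  0x1a  0x93  0x66  0xfe ]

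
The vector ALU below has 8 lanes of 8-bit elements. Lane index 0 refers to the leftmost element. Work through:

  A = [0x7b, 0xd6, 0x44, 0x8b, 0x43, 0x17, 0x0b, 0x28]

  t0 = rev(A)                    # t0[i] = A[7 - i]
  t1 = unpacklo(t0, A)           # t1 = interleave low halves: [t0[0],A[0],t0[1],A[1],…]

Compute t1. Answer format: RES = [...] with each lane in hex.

RES = [ 0x28  0x7b  0x0b  0xd6  0x17  0x44  0x43  0x8b ]

t0 = [0x28, 0x0b, 0x17, 0x43, 0x8b, 0x44, 0xd6, 0x7b]
t1 = [0x28, 0x7b, 0x0b, 0xd6, 0x17, 0x44, 0x43, 0x8b]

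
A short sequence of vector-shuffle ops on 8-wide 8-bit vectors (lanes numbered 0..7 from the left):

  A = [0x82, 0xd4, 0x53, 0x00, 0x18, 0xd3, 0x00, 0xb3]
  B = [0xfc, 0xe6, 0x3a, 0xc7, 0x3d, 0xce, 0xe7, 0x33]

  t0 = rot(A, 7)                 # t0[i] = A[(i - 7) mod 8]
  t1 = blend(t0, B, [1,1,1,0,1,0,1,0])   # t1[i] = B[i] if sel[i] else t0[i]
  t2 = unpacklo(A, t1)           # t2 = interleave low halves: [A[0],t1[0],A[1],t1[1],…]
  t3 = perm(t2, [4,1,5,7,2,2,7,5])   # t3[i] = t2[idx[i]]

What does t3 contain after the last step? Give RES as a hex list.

t0 = [0xd4, 0x53, 0x00, 0x18, 0xd3, 0x00, 0xb3, 0x82]
t1 = [0xfc, 0xe6, 0x3a, 0x18, 0x3d, 0x00, 0xe7, 0x82]
t2 = [0x82, 0xfc, 0xd4, 0xe6, 0x53, 0x3a, 0x00, 0x18]
t3 = [0x53, 0xfc, 0x3a, 0x18, 0xd4, 0xd4, 0x18, 0x3a]

RES = [0x53, 0xfc, 0x3a, 0x18, 0xd4, 0xd4, 0x18, 0x3a]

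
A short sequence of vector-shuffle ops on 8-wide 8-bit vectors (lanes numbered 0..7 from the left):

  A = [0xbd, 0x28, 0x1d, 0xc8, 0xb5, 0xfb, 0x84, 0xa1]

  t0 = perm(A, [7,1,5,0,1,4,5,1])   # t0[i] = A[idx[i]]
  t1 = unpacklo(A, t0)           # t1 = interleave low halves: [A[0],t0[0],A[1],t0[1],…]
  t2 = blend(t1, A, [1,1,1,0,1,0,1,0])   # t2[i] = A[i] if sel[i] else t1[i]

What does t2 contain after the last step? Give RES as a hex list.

t0 = [0xa1, 0x28, 0xfb, 0xbd, 0x28, 0xb5, 0xfb, 0x28]
t1 = [0xbd, 0xa1, 0x28, 0x28, 0x1d, 0xfb, 0xc8, 0xbd]
t2 = [0xbd, 0x28, 0x1d, 0x28, 0xb5, 0xfb, 0x84, 0xbd]

RES = [ 0xbd  0x28  0x1d  0x28  0xb5  0xfb  0x84  0xbd ]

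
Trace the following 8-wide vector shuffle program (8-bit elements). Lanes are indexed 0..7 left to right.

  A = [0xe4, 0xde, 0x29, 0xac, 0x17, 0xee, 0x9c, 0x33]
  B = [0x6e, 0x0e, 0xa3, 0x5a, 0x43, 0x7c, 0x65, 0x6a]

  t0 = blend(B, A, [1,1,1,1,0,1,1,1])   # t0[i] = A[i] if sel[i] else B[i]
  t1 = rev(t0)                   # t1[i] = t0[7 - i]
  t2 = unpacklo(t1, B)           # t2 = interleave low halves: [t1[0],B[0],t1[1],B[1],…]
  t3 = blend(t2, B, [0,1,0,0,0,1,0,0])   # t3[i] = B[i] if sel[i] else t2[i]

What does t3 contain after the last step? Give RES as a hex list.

  t0: e4 de 29 ac 43 ee 9c 33
  t1: 33 9c ee 43 ac 29 de e4
  t2: 33 6e 9c 0e ee a3 43 5a
  t3: 33 0e 9c 0e ee 7c 43 5a

RES = [0x33, 0x0e, 0x9c, 0x0e, 0xee, 0x7c, 0x43, 0x5a]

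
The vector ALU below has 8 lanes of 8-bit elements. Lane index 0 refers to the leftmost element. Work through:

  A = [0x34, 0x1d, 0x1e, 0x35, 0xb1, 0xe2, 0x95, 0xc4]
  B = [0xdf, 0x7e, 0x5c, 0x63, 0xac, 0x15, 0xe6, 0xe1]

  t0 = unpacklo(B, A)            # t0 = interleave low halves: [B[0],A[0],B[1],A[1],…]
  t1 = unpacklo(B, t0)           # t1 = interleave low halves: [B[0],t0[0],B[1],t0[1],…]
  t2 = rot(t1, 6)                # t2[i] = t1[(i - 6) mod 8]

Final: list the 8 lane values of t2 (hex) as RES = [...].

RES = [ 0x7e  0x34  0x5c  0x7e  0x63  0x1d  0xdf  0xdf ]

t0 = [0xdf, 0x34, 0x7e, 0x1d, 0x5c, 0x1e, 0x63, 0x35]
t1 = [0xdf, 0xdf, 0x7e, 0x34, 0x5c, 0x7e, 0x63, 0x1d]
t2 = [0x7e, 0x34, 0x5c, 0x7e, 0x63, 0x1d, 0xdf, 0xdf]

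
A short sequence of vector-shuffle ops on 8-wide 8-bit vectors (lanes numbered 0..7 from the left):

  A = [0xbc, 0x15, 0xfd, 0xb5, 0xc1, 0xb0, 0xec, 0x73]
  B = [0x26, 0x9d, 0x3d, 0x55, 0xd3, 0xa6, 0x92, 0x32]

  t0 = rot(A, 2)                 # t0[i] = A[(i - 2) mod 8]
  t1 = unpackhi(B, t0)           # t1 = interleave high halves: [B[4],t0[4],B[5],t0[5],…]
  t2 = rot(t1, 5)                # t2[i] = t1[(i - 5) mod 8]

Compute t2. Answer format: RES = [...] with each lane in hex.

RES = [0xb5, 0x92, 0xc1, 0x32, 0xb0, 0xd3, 0xfd, 0xa6]

t0 = [0xec, 0x73, 0xbc, 0x15, 0xfd, 0xb5, 0xc1, 0xb0]
t1 = [0xd3, 0xfd, 0xa6, 0xb5, 0x92, 0xc1, 0x32, 0xb0]
t2 = [0xb5, 0x92, 0xc1, 0x32, 0xb0, 0xd3, 0xfd, 0xa6]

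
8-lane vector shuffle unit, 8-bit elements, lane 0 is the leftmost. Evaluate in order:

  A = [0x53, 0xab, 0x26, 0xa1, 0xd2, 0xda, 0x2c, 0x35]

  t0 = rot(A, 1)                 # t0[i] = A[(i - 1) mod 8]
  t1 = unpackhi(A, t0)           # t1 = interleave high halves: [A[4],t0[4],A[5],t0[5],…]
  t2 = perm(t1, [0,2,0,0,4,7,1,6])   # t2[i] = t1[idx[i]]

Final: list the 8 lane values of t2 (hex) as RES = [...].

→ t0 |35|53|ab|26|a1|d2|da|2c|
→ t1 |d2|a1|da|d2|2c|da|35|2c|
→ t2 |d2|da|d2|d2|2c|2c|a1|35|

RES = [0xd2, 0xda, 0xd2, 0xd2, 0x2c, 0x2c, 0xa1, 0x35]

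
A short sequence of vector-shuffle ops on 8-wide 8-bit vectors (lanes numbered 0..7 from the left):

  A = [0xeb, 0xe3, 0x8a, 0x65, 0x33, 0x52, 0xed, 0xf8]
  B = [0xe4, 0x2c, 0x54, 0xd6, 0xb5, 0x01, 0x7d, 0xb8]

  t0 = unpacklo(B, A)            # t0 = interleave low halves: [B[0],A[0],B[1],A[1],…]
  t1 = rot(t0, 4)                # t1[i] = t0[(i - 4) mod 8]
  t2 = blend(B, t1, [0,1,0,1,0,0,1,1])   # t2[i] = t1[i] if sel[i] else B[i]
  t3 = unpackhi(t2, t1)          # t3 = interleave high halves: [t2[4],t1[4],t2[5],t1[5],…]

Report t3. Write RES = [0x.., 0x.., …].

→ t0 |e4|eb|2c|e3|54|8a|d6|65|
→ t1 |54|8a|d6|65|e4|eb|2c|e3|
→ t2 |e4|8a|54|65|b5|01|2c|e3|
→ t3 |b5|e4|01|eb|2c|2c|e3|e3|

RES = [0xb5, 0xe4, 0x01, 0xeb, 0x2c, 0x2c, 0xe3, 0xe3]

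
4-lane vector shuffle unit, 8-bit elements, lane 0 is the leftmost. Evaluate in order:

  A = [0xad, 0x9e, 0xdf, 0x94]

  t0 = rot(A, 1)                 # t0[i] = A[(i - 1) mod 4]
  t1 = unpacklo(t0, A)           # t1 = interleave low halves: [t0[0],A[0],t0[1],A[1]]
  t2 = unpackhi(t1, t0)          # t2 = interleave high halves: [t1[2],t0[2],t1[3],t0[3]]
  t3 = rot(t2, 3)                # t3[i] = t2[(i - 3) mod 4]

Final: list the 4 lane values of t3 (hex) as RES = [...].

RES = [0x9e, 0x9e, 0xdf, 0xad]

t0 = [0x94, 0xad, 0x9e, 0xdf]
t1 = [0x94, 0xad, 0xad, 0x9e]
t2 = [0xad, 0x9e, 0x9e, 0xdf]
t3 = [0x9e, 0x9e, 0xdf, 0xad]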